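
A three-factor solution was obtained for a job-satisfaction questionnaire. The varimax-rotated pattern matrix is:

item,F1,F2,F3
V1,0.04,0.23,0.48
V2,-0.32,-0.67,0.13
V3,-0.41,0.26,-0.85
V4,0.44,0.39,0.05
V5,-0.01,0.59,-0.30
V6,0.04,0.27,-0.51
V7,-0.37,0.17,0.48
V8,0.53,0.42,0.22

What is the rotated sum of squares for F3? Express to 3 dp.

1.601

SS loadings for F3 = 0.48² + 0.13² + (-0.85)² + 0.05² + (-0.30)² + (-0.51)² + 0.48² + 0.22² = 0.2304 + 0.0169 + 0.7225 + 0.0025 + 0.0900 + 0.2601 + 0.2304 + 0.0484 = 1.6012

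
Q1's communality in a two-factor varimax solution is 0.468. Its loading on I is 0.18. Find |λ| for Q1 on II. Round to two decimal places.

Under orthogonal rotation h² = Σλ², so λ_II² = h² − (0.0324) = 0.468 − 0.0324 = 0.4356.
|λ| = √0.4356 = 0.6600.

0.66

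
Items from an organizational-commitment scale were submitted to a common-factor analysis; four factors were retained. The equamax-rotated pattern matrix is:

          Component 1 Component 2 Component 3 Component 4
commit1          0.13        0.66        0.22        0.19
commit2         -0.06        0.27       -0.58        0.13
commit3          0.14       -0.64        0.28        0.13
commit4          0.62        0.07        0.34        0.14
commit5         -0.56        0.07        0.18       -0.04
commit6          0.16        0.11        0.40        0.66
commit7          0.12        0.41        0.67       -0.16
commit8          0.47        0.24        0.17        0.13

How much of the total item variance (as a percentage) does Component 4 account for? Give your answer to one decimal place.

SS loadings for Component 4 = 0.19² + 0.13² + 0.13² + 0.14² + (-0.04)² + 0.66² + (-0.16)² + 0.13² = 0.5692
With 8 standardized items, total variance = 8. Proportion = 0.5692/8 = 0.0712 → 7.12%.

7.1%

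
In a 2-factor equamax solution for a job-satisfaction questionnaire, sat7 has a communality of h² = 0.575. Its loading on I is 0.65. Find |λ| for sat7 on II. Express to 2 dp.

Under orthogonal rotation h² = Σλ², so λ_II² = h² − (0.4225) = 0.575 − 0.4225 = 0.1525.
|λ| = √0.1525 = 0.3905.

0.39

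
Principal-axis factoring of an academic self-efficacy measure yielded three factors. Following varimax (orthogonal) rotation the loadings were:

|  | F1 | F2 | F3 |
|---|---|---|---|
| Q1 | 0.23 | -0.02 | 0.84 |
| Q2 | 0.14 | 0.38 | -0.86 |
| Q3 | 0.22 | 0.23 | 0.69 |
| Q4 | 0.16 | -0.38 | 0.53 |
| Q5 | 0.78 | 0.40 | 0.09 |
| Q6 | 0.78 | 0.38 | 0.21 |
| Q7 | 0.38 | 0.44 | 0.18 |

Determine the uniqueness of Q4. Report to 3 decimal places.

0.549

h² = 0.16² + (-0.38)² + 0.53² = 0.0256 + 0.1444 + 0.2809 = 0.4509
Uniqueness u² = 1 − h² = 1 − 0.4509 = 0.5491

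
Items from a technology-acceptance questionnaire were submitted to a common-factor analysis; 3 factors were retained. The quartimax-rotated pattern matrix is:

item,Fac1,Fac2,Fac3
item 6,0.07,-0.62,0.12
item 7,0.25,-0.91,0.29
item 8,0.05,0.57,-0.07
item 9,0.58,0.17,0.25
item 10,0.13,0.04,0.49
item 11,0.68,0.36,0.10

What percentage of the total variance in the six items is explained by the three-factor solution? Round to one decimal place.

Communalities: 0.4037, 0.9747, 0.3323, 0.4278, 0.2586, 0.6020; Σh² = 2.9991.
Total variance with 6 standardized items is 6, so the solution explains 2.9991/6 = 0.4998 = 49.98%.

50.0%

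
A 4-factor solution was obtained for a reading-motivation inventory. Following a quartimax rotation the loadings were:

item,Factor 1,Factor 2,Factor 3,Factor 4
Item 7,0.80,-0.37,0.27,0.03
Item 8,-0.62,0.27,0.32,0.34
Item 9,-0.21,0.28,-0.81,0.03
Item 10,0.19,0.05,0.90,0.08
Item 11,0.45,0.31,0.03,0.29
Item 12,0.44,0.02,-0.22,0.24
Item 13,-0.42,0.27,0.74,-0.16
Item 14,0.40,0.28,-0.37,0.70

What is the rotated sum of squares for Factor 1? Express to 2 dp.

1.84

SS loadings for Factor 1 = 0.80² + (-0.62)² + (-0.21)² + 0.19² + 0.45² + 0.44² + (-0.42)² + 0.40² = 0.6400 + 0.3844 + 0.0441 + 0.0361 + 0.2025 + 0.1936 + 0.1764 + 0.1600 = 1.8371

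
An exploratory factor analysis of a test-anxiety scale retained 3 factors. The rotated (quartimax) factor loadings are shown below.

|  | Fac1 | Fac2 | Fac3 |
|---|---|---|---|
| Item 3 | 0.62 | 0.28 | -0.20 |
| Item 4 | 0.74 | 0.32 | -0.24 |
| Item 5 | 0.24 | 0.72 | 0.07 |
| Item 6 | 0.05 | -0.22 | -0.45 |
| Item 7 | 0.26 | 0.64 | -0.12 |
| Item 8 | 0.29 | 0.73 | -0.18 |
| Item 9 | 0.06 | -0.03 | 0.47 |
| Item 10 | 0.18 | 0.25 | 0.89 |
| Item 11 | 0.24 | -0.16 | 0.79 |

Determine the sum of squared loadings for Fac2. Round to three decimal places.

SS loadings for Fac2 = 0.28² + 0.32² + 0.72² + (-0.22)² + 0.64² + 0.73² + (-0.03)² + 0.25² + (-0.16)² = 0.0784 + 0.1024 + 0.5184 + 0.0484 + 0.4096 + 0.5329 + 0.0009 + 0.0625 + 0.0256 = 1.7791

1.779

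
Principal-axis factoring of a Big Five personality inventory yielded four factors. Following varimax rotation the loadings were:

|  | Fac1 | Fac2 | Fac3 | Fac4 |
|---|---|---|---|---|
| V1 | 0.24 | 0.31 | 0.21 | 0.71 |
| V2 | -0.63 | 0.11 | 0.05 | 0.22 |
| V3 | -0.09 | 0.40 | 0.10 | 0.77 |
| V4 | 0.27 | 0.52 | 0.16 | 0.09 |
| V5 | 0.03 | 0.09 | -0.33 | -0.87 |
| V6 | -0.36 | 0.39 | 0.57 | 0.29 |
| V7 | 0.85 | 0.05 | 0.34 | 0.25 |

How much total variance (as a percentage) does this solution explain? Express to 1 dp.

68.3%

SS loadings by factor: 1.3885, 0.7013, 0.6316, 2.0570; total = 4.7784.
Total variance with 7 standardized items is 7, so the solution explains 4.7784/7 = 0.6826 = 68.26%.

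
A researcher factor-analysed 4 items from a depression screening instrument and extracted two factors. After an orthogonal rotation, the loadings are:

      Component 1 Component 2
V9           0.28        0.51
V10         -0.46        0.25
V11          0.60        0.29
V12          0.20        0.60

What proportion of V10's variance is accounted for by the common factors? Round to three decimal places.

0.274

h² = (-0.46)² + 0.25² = 0.2116 + 0.0625 = 0.2741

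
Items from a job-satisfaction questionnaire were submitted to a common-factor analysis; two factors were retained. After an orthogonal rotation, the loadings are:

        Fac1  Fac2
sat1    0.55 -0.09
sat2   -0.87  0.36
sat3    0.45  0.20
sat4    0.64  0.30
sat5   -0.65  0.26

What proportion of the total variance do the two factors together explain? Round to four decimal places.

Communalities: 0.3106, 0.8865, 0.2425, 0.4996, 0.4901; Σh² = 2.4293.
Total variance with 5 standardized items is 5, so the solution explains 2.4293/5 = 0.4859.

0.4859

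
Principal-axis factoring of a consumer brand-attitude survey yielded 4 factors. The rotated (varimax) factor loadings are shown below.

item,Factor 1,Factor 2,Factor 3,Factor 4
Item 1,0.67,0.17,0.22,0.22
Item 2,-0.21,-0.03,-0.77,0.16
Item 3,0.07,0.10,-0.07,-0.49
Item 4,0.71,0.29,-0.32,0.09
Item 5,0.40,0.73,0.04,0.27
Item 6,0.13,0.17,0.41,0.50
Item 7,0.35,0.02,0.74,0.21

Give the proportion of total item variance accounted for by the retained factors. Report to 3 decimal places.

0.592

SS loadings by factor: 1.3014, 0.6861, 1.4659, 0.6892; total = 4.1426.
Total variance with 7 standardized items is 7, so the solution explains 4.1426/7 = 0.5918.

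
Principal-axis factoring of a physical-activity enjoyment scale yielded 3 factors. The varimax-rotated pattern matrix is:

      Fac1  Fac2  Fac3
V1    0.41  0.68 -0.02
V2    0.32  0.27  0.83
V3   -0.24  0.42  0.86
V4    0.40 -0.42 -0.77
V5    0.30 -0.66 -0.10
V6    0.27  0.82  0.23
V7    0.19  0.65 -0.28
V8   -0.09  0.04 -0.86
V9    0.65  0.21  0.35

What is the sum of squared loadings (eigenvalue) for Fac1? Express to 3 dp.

SS loadings for Fac1 = 0.41² + 0.32² + (-0.24)² + 0.40² + 0.30² + 0.27² + 0.19² + (-0.09)² + 0.65² = 0.1681 + 0.1024 + 0.0576 + 0.1600 + 0.0900 + 0.0729 + 0.0361 + 0.0081 + 0.4225 = 1.1177

1.118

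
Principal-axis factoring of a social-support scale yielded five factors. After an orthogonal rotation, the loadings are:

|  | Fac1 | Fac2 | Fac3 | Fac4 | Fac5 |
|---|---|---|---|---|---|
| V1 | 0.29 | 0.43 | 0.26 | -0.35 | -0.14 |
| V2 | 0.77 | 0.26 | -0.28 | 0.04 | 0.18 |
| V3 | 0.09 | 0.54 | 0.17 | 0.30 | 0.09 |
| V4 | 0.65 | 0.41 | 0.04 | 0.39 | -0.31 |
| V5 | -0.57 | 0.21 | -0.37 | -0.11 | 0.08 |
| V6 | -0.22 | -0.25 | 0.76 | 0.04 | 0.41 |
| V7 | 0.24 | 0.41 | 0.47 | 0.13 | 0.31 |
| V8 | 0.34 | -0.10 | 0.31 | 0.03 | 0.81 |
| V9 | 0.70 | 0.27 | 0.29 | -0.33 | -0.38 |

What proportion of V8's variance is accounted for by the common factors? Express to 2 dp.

h² = 0.34² + (-0.10)² + 0.31² + 0.03² + 0.81² = 0.1156 + 0.0100 + 0.0961 + 0.0009 + 0.6561 = 0.8787

0.88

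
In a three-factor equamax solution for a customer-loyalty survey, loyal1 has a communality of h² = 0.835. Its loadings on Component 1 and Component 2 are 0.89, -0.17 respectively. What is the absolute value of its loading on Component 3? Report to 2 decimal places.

Under orthogonal rotation h² = Σλ², so λ_Component 3² = h² − (0.8210) = 0.835 − 0.8210 = 0.0140.
|λ| = √0.0140 = 0.1183.

0.12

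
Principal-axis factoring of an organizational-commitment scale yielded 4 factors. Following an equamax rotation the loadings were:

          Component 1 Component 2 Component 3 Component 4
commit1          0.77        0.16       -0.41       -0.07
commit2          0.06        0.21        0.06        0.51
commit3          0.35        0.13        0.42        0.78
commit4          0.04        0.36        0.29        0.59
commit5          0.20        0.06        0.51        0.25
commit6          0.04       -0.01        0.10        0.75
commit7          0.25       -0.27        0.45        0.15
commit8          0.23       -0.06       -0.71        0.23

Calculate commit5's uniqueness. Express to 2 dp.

h² = 0.20² + 0.06² + 0.51² + 0.25² = 0.0400 + 0.0036 + 0.2601 + 0.0625 = 0.3662
Uniqueness u² = 1 − h² = 1 − 0.3662 = 0.6338

0.63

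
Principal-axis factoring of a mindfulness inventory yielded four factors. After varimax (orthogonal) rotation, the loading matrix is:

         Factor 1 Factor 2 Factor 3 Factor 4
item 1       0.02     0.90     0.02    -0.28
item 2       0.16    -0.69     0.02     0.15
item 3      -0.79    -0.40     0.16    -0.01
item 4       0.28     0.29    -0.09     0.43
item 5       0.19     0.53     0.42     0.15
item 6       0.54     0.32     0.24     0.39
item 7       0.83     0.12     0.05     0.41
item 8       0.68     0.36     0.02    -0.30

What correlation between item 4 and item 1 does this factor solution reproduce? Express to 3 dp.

r̂ = Σ λ_i·λ_j across factors = (0.28)(0.02) + (0.29)(0.90) + (-0.09)(0.02) + (0.43)(-0.28)
  = +0.0056 +0.2610 -0.0018 -0.1204 = 0.1444

0.144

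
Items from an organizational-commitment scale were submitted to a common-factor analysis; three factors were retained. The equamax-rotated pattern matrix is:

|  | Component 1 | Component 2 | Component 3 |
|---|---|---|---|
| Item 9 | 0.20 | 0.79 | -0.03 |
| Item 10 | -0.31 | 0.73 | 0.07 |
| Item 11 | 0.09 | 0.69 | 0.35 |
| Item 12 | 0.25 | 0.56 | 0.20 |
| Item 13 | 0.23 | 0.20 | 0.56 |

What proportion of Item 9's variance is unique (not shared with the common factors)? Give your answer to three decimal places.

0.335

h² = 0.20² + 0.79² + (-0.03)² = 0.0400 + 0.6241 + 0.0009 = 0.6650
Uniqueness u² = 1 − h² = 1 − 0.6650 = 0.3350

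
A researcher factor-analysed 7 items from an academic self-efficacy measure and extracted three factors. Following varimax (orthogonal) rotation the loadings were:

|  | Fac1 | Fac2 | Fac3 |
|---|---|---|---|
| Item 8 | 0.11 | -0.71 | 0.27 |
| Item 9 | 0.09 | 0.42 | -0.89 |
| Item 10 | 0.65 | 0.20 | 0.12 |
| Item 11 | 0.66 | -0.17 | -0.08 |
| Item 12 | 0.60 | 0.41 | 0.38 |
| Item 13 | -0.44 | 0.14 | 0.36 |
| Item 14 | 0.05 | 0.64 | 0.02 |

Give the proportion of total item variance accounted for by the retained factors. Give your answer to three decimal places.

SS loadings by factor: 1.4344, 1.3467, 1.1602; total = 3.9413.
Total variance with 7 standardized items is 7, so the solution explains 3.9413/7 = 0.5630.

0.563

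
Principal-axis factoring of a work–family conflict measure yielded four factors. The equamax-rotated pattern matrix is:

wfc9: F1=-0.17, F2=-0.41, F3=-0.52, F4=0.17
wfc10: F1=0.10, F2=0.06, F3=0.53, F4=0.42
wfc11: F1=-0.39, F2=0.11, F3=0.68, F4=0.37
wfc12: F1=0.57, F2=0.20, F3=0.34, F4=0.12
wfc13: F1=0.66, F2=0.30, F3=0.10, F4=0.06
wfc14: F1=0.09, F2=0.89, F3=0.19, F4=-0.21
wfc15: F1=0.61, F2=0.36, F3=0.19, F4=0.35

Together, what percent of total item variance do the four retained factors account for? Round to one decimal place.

SS loadings by factor: 1.3317, 1.2355, 1.2115, 0.5268; total = 4.3055.
Total variance with 7 standardized items is 7, so the solution explains 4.3055/7 = 0.6151 = 61.51%.

61.5%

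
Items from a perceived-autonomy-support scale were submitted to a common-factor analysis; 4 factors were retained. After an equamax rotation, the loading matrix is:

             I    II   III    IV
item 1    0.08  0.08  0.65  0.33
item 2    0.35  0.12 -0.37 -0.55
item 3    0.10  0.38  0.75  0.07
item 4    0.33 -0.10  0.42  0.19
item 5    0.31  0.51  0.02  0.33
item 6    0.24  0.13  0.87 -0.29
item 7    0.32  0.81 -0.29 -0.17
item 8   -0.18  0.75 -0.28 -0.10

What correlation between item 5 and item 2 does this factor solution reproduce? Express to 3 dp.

r̂ = Σ λ_i·λ_j across factors = (0.31)(0.35) + (0.51)(0.12) + (0.02)(-0.37) + (0.33)(-0.55)
  = +0.1085 +0.0612 -0.0074 -0.1815 = -0.0192

-0.019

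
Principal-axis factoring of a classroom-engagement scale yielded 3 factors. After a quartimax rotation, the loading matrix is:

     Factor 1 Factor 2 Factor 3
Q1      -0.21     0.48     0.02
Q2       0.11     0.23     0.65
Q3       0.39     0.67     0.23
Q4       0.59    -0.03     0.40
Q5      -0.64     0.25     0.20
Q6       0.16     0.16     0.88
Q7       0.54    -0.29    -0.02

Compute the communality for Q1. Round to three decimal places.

0.275

h² = (-0.21)² + 0.48² + 0.02² = 0.0441 + 0.2304 + 0.0004 = 0.2749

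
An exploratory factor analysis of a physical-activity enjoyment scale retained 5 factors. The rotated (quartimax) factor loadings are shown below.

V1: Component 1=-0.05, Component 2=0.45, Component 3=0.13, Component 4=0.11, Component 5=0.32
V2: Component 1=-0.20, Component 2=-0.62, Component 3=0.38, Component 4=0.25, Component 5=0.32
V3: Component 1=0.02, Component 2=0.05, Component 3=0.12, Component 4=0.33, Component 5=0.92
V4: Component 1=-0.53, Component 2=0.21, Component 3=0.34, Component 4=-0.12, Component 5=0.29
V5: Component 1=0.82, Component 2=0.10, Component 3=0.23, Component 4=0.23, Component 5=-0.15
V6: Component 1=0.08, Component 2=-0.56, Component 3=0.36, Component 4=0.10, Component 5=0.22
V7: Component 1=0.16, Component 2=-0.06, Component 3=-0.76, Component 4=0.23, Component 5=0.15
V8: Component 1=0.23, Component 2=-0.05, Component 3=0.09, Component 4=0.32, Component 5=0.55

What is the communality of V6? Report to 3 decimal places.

h² = 0.08² + (-0.56)² + 0.36² + 0.10² + 0.22² = 0.0064 + 0.3136 + 0.1296 + 0.0100 + 0.0484 = 0.5080

0.508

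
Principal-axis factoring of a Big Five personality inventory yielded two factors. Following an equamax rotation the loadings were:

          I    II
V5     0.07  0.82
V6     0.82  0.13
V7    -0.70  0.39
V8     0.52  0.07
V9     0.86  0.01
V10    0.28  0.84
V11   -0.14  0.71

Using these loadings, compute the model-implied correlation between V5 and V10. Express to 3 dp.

r̂ = Σ λ_i·λ_j across factors = (0.07)(0.28) + (0.82)(0.84)
  = +0.0196 +0.6888 = 0.7084

0.708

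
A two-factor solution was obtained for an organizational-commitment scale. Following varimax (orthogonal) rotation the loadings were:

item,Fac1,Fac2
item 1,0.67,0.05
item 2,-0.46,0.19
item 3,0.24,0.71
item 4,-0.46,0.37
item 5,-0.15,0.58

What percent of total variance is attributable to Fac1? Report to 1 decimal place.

19.0%

SS loadings for Fac1 = 0.67² + (-0.46)² + 0.24² + (-0.46)² + (-0.15)² = 0.9522
With 5 standardized items, total variance = 5. Proportion = 0.9522/5 = 0.1904 → 19.04%.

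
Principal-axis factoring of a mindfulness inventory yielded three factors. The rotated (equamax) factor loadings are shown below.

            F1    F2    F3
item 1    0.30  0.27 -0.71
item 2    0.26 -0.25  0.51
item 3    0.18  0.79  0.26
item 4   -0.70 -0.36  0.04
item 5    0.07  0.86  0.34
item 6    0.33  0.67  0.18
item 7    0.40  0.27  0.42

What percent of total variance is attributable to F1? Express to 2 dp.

13.63%

SS loadings for F1 = 0.30² + 0.26² + 0.18² + (-0.70)² + 0.07² + 0.33² + 0.40² = 0.9538
With 7 standardized items, total variance = 7. Proportion = 0.9538/7 = 0.1363 → 13.63%.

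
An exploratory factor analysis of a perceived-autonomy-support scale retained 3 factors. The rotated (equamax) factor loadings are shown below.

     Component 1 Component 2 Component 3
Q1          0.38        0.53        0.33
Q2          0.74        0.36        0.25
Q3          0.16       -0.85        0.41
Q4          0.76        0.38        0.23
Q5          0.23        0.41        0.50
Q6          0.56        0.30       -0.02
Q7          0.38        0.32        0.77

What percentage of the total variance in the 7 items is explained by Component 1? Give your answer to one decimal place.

25.8%

SS loadings for Component 1 = 0.38² + 0.74² + 0.16² + 0.76² + 0.23² + 0.56² + 0.38² = 1.8061
With 7 standardized items, total variance = 7. Proportion = 1.8061/7 = 0.2580 → 25.80%.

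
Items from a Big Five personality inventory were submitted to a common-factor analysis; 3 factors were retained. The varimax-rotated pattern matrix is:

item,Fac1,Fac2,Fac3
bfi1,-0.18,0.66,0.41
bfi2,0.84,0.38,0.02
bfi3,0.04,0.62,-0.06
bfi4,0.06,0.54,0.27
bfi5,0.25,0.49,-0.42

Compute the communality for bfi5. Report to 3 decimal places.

h² = 0.25² + 0.49² + (-0.42)² = 0.0625 + 0.2401 + 0.1764 = 0.4790

0.479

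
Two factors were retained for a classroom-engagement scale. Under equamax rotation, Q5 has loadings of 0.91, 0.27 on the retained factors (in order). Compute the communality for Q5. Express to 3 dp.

h² = 0.91² + 0.27² = 0.8281 + 0.0729 = 0.9010

0.901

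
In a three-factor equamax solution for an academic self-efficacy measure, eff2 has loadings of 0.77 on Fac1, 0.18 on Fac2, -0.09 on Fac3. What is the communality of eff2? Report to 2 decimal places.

0.63

h² = 0.77² + 0.18² + (-0.09)² = 0.5929 + 0.0324 + 0.0081 = 0.6334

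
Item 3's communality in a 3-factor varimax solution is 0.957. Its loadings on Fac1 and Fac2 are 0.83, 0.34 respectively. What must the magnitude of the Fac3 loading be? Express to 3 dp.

Under orthogonal rotation h² = Σλ², so λ_Fac3² = h² − (0.8045) = 0.957 − 0.8045 = 0.1525.
|λ| = √0.1525 = 0.3905.

0.391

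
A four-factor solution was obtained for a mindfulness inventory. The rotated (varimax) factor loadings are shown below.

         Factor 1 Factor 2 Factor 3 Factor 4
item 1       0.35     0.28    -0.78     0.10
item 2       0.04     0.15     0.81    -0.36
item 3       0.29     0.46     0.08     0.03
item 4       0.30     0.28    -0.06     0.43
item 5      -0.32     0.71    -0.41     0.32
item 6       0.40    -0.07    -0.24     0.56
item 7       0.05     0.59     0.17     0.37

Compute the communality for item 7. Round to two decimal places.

h² = 0.05² + 0.59² + 0.17² + 0.37² = 0.0025 + 0.3481 + 0.0289 + 0.1369 = 0.5164

0.52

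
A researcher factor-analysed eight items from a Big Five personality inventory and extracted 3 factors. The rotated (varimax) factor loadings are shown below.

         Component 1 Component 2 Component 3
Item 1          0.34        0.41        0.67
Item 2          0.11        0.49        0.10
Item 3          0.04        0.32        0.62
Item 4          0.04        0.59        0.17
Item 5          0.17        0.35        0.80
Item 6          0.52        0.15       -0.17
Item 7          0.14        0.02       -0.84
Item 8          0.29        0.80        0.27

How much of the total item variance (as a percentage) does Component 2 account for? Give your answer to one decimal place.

20.6%

SS loadings for Component 2 = 0.41² + 0.49² + 0.32² + 0.59² + 0.35² + 0.15² + 0.02² + 0.80² = 1.6441
With 8 standardized items, total variance = 8. Proportion = 1.6441/8 = 0.2055 → 20.55%.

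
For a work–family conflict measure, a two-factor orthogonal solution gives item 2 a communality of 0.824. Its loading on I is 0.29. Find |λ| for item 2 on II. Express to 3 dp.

0.860

Under orthogonal rotation h² = Σλ², so λ_II² = h² − (0.0841) = 0.824 − 0.0841 = 0.7399.
|λ| = √0.7399 = 0.8602.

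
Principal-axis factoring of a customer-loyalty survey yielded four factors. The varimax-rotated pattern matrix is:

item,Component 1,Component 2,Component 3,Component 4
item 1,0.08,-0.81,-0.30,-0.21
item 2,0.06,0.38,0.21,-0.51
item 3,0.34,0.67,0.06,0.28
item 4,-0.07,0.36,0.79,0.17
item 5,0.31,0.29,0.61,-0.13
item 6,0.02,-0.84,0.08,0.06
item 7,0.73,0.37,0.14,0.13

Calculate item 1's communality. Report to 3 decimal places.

0.797

h² = 0.08² + (-0.81)² + (-0.30)² + (-0.21)² = 0.0064 + 0.6561 + 0.0900 + 0.0441 = 0.7966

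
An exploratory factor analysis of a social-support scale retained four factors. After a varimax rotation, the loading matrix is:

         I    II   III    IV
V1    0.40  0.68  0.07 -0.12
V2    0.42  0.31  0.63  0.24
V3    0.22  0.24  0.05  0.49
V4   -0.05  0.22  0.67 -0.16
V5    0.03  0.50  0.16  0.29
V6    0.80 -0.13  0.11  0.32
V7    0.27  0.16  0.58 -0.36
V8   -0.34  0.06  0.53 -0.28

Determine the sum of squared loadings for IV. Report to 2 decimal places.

SS loadings for IV = (-0.12)² + 0.24² + 0.49² + (-0.16)² + 0.29² + 0.32² + (-0.36)² + (-0.28)² = 0.0144 + 0.0576 + 0.2401 + 0.0256 + 0.0841 + 0.1024 + 0.1296 + 0.0784 = 0.7322

0.73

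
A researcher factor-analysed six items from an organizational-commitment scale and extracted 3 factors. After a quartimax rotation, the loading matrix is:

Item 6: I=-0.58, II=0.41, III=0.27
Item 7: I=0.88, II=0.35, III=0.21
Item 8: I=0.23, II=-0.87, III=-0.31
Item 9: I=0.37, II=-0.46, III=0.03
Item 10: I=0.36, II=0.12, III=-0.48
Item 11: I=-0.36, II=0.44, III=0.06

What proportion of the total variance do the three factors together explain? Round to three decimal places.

0.579

SS loadings by factor: 1.5598, 1.4671, 0.4480; total = 3.4749.
Total variance with 6 standardized items is 6, so the solution explains 3.4749/6 = 0.5791.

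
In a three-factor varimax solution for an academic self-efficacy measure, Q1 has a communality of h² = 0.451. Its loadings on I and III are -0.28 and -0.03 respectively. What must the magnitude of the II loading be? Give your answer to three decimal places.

0.610

Under orthogonal rotation h² = Σλ², so λ_II² = h² − (0.0793) = 0.451 − 0.0793 = 0.3717.
|λ| = √0.3717 = 0.6097.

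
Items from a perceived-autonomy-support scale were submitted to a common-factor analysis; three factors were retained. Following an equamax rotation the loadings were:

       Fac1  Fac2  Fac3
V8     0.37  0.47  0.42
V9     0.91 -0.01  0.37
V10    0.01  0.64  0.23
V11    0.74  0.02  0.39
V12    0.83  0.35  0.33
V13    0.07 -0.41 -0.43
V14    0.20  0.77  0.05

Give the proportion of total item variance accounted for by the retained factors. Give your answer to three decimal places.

0.654

SS loadings by factor: 2.2465, 1.5145, 0.8146; total = 4.5756.
Total variance with 7 standardized items is 7, so the solution explains 4.5756/7 = 0.6537.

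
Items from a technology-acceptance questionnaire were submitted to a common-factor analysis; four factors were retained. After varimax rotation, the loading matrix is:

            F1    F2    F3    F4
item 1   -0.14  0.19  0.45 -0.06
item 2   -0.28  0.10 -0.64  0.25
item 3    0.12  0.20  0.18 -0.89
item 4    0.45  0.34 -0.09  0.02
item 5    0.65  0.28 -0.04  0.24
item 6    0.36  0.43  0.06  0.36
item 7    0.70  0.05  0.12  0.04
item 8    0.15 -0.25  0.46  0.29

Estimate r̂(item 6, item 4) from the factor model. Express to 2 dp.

0.31

r̂ = Σ λ_i·λ_j across factors = (0.36)(0.45) + (0.43)(0.34) + (0.06)(-0.09) + (0.36)(0.02)
  = +0.1620 +0.1462 -0.0054 +0.0072 = 0.3100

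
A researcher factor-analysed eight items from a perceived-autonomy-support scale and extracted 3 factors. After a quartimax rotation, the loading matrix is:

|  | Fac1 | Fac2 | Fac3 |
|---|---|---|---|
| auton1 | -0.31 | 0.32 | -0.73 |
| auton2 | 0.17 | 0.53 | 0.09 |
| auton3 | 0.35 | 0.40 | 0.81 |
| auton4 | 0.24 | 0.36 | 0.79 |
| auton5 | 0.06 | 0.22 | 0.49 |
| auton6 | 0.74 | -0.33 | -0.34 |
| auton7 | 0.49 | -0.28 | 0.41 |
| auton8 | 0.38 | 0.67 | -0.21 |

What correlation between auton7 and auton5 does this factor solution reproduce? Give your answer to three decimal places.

r̂ = Σ λ_i·λ_j across factors = (0.49)(0.06) + (-0.28)(0.22) + (0.41)(0.49)
  = +0.0294 -0.0616 +0.2009 = 0.1687

0.169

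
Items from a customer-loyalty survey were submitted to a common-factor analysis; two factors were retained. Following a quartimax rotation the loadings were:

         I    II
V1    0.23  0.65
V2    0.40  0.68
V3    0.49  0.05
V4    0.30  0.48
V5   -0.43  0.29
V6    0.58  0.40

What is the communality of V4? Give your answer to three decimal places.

0.320

h² = 0.30² + 0.48² = 0.0900 + 0.2304 = 0.3204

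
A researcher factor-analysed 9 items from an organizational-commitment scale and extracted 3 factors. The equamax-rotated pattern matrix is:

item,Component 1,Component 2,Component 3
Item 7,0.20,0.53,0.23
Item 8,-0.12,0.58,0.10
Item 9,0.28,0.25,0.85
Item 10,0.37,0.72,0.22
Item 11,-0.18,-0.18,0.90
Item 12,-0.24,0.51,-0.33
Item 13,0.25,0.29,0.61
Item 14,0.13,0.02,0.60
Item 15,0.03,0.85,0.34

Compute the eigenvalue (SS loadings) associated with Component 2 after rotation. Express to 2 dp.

SS loadings for Component 2 = 0.53² + 0.58² + 0.25² + 0.72² + (-0.18)² + 0.51² + 0.29² + 0.02² + 0.85² = 0.2809 + 0.3364 + 0.0625 + 0.5184 + 0.0324 + 0.2601 + 0.0841 + 0.0004 + 0.7225 = 2.2977

2.30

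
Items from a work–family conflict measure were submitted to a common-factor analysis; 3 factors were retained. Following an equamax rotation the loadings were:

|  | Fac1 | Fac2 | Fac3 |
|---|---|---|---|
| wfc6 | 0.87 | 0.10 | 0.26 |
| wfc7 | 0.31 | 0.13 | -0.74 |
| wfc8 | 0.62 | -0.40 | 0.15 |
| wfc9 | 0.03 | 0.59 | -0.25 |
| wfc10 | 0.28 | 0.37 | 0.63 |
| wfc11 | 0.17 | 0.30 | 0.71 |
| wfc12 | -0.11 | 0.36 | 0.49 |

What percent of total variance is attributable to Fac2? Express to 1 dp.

SS loadings for Fac2 = 0.10² + 0.13² + (-0.40)² + 0.59² + 0.37² + 0.30² + 0.36² = 0.8915
With 7 standardized items, total variance = 7. Proportion = 0.8915/7 = 0.1274 → 12.74%.

12.7%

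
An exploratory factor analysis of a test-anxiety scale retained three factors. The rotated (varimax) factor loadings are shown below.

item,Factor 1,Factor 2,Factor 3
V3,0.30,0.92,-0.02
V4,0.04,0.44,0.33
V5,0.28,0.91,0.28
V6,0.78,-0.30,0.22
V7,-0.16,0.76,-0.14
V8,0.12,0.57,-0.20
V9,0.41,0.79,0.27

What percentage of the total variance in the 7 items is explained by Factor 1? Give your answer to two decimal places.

SS loadings for Factor 1 = 0.30² + 0.04² + 0.28² + 0.78² + (-0.16)² + 0.12² + 0.41² = 0.9865
With 7 standardized items, total variance = 7. Proportion = 0.9865/7 = 0.1409 → 14.09%.

14.09%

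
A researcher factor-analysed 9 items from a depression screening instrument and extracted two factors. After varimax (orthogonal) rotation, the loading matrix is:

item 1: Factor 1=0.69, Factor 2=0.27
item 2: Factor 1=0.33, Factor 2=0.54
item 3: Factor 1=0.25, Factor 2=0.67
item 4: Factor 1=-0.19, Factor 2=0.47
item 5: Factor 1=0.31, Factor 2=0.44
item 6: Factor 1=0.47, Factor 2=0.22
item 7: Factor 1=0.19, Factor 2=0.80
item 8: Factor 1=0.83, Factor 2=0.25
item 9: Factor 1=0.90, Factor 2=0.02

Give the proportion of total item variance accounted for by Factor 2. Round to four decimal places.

SS loadings for Factor 2 = 0.27² + 0.54² + 0.67² + 0.47² + 0.44² + 0.22² + 0.80² + 0.25² + 0.02² = 1.9792
Proportion of variance = 1.9792 / 9 = 0.2199.

0.2199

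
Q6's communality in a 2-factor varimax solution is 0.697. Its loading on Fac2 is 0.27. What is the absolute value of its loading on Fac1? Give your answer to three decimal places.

0.790

Under orthogonal rotation h² = Σλ², so λ_Fac1² = h² − (0.0729) = 0.697 − 0.0729 = 0.6241.
|λ| = √0.6241 = 0.7900.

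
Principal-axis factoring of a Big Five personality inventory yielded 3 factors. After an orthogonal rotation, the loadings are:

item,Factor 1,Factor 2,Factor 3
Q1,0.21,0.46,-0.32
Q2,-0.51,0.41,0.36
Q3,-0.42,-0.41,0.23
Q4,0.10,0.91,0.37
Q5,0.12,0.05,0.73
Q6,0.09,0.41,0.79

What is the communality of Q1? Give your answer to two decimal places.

h² = 0.21² + 0.46² + (-0.32)² = 0.0441 + 0.2116 + 0.1024 = 0.3581

0.36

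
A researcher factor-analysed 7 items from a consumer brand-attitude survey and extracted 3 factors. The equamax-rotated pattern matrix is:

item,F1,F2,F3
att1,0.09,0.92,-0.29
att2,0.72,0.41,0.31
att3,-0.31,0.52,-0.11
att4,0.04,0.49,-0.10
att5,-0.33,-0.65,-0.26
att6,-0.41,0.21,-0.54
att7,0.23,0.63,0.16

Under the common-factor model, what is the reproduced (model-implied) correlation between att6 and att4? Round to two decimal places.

0.14

r̂ = Σ λ_i·λ_j across factors = (-0.41)(0.04) + (0.21)(0.49) + (-0.54)(-0.10)
  = -0.0164 +0.1029 +0.0540 = 0.1405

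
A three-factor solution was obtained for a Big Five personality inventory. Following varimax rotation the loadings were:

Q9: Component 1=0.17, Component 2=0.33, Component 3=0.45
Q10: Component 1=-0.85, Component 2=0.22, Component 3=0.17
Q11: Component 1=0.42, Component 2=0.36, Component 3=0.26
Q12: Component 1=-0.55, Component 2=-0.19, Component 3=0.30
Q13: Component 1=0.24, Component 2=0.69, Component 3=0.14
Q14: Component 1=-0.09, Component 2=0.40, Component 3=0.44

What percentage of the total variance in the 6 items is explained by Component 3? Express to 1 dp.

SS loadings for Component 3 = 0.45² + 0.17² + 0.26² + 0.30² + 0.14² + 0.44² = 0.6022
With 6 standardized items, total variance = 6. Proportion = 0.6022/6 = 0.1004 → 10.04%.

10.0%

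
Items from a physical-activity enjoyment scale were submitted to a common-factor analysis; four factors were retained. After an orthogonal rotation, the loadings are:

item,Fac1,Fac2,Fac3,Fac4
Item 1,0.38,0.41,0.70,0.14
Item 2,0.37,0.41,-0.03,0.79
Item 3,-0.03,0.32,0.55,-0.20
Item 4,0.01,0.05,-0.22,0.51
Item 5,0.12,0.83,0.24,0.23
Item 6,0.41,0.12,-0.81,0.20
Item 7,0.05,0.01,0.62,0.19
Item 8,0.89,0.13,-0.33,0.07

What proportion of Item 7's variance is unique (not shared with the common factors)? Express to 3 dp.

h² = 0.05² + 0.01² + 0.62² + 0.19² = 0.0025 + 0.0001 + 0.3844 + 0.0361 = 0.4231
Uniqueness u² = 1 − h² = 1 − 0.4231 = 0.5769

0.577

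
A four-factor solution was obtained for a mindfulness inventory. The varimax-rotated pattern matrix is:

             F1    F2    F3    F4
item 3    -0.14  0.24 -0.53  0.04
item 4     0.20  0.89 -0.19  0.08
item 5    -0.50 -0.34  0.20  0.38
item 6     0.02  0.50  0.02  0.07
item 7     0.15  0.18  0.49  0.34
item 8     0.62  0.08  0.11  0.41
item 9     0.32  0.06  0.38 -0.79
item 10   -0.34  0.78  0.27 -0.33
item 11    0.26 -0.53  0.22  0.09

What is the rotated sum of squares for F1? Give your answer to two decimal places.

1.00

SS loadings for F1 = (-0.14)² + 0.20² + (-0.50)² + 0.02² + 0.15² + 0.62² + 0.32² + (-0.34)² + 0.26² = 0.0196 + 0.0400 + 0.2500 + 0.0004 + 0.0225 + 0.3844 + 0.1024 + 0.1156 + 0.0676 = 1.0025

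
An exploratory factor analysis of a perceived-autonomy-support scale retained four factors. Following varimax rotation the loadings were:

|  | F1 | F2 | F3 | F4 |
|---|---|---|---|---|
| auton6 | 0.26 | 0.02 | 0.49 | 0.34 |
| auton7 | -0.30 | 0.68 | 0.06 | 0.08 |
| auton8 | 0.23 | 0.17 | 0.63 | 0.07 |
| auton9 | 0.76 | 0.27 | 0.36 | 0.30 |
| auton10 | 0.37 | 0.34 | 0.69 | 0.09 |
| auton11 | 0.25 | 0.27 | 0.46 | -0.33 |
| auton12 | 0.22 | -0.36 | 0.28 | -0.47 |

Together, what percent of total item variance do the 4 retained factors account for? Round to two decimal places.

57.28%

SS loadings by factor: 1.0359, 0.8827, 1.5363, 0.5548; total = 4.0097.
Total variance with 7 standardized items is 7, so the solution explains 4.0097/7 = 0.5728 = 57.28%.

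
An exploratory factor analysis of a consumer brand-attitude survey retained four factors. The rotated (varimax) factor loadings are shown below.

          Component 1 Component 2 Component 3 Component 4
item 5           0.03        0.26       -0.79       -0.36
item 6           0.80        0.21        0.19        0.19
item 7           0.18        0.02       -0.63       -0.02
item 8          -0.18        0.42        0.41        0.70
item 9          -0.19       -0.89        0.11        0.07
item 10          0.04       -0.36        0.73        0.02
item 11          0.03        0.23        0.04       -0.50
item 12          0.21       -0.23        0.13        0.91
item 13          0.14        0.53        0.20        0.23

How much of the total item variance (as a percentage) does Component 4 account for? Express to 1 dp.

19.9%

SS loadings for Component 4 = (-0.36)² + 0.19² + (-0.02)² + 0.70² + 0.07² + 0.02² + (-0.50)² + 0.91² + 0.23² = 1.7924
With 9 standardized items, total variance = 9. Proportion = 1.7924/9 = 0.1992 → 19.92%.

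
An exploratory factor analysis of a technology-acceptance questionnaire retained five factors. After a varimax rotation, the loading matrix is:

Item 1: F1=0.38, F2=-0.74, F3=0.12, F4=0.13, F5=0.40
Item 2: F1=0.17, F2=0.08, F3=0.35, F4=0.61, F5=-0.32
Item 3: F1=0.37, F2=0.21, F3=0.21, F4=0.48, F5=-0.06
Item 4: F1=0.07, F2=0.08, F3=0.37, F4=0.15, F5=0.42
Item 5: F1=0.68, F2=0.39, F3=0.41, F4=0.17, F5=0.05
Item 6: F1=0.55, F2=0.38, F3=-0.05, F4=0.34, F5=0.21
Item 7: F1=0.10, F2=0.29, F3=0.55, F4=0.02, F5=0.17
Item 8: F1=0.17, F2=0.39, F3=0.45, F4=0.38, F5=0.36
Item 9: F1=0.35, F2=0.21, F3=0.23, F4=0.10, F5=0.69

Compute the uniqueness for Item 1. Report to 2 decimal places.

0.12

h² = 0.38² + (-0.74)² + 0.12² + 0.13² + 0.40² = 0.1444 + 0.5476 + 0.0144 + 0.0169 + 0.1600 = 0.8833
Uniqueness u² = 1 − h² = 1 − 0.8833 = 0.1167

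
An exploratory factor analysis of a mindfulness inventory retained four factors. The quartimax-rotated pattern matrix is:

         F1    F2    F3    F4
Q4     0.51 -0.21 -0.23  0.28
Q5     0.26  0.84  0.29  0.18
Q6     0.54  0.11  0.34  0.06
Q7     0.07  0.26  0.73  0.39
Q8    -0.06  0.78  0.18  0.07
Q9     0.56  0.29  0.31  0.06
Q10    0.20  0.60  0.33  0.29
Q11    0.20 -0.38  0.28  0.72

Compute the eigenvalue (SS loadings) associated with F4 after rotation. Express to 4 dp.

0.8775

SS loadings for F4 = 0.28² + 0.18² + 0.06² + 0.39² + 0.07² + 0.06² + 0.29² + 0.72² = 0.0784 + 0.0324 + 0.0036 + 0.1521 + 0.0049 + 0.0036 + 0.0841 + 0.5184 = 0.8775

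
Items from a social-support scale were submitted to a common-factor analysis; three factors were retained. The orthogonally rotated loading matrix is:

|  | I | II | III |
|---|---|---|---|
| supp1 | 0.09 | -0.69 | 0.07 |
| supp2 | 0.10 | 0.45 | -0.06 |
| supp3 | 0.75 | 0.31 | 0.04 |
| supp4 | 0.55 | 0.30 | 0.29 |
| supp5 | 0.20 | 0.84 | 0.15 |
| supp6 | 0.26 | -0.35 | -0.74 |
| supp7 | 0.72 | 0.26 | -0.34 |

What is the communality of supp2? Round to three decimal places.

h² = 0.10² + 0.45² + (-0.06)² = 0.0100 + 0.2025 + 0.0036 = 0.2161

0.216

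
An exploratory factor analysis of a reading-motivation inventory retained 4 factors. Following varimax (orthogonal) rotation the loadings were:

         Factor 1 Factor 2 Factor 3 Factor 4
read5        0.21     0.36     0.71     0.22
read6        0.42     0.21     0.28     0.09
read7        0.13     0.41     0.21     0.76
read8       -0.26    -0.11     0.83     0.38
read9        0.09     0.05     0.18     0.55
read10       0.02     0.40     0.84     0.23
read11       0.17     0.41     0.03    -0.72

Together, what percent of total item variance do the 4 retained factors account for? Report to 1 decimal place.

67.6%

SS loadings by factor: 0.3424, 0.6845, 2.0544, 1.6523; total = 4.7336.
Total variance with 7 standardized items is 7, so the solution explains 4.7336/7 = 0.6762 = 67.62%.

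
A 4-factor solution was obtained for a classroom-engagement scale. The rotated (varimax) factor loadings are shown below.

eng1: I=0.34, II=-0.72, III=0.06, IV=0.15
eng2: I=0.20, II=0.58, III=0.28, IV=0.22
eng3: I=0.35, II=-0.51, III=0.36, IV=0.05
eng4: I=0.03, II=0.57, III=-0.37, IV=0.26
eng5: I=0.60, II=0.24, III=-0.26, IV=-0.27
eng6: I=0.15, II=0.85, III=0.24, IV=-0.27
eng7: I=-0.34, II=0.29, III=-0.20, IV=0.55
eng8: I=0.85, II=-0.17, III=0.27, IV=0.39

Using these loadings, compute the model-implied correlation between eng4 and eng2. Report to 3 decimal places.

r̂ = Σ λ_i·λ_j across factors = (0.03)(0.20) + (0.57)(0.58) + (-0.37)(0.28) + (0.26)(0.22)
  = +0.0060 +0.3306 -0.1036 +0.0572 = 0.2902

0.290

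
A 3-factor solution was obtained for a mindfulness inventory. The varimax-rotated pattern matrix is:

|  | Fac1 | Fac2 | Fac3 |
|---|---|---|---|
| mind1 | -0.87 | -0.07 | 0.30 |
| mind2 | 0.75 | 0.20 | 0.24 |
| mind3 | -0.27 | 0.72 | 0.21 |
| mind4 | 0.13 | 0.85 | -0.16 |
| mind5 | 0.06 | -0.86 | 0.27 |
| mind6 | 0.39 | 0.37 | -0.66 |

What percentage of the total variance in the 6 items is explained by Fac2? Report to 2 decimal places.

SS loadings for Fac2 = (-0.07)² + 0.20² + 0.72² + 0.85² + (-0.86)² + 0.37² = 2.1623
With 6 standardized items, total variance = 6. Proportion = 2.1623/6 = 0.3604 → 36.04%.

36.04%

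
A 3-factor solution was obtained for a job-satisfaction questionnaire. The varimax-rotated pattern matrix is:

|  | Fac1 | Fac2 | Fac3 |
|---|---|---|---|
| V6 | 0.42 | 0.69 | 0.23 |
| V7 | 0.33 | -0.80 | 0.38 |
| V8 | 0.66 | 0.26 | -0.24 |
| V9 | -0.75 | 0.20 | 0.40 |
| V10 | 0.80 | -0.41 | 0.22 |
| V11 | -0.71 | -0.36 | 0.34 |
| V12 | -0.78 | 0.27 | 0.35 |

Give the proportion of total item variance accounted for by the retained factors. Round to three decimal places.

Communalities: 0.7054, 0.8933, 0.5608, 0.7625, 0.8565, 0.7493, 0.8038; Σh² = 5.3316.
Total variance with 7 standardized items is 7, so the solution explains 5.3316/7 = 0.7617.

0.762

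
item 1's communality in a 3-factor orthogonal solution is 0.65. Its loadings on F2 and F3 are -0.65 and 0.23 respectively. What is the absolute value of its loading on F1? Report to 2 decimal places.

0.42

Under orthogonal rotation h² = Σλ², so λ_F1² = h² − (0.4754) = 0.65 − 0.4754 = 0.1746.
|λ| = √0.1746 = 0.4179.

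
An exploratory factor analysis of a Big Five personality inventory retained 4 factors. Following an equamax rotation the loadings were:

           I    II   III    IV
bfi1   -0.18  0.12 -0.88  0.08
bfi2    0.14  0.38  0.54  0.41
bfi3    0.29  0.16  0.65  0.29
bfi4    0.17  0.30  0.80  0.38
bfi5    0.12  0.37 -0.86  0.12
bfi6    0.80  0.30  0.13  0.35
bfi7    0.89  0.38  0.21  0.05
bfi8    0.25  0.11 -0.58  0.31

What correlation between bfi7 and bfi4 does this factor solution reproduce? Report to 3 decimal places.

0.452

r̂ = Σ λ_i·λ_j across factors = (0.89)(0.17) + (0.38)(0.30) + (0.21)(0.80) + (0.05)(0.38)
  = +0.1513 +0.1140 +0.1680 +0.0190 = 0.4523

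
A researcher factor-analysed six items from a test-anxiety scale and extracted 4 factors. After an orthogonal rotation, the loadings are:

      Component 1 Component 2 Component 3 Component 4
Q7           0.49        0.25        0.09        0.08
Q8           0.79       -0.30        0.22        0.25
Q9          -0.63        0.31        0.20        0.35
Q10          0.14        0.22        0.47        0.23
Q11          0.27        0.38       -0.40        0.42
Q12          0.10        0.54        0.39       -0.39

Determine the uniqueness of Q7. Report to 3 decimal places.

h² = 0.49² + 0.25² + 0.09² + 0.08² = 0.2401 + 0.0625 + 0.0081 + 0.0064 = 0.3171
Uniqueness u² = 1 − h² = 1 − 0.3171 = 0.6829

0.683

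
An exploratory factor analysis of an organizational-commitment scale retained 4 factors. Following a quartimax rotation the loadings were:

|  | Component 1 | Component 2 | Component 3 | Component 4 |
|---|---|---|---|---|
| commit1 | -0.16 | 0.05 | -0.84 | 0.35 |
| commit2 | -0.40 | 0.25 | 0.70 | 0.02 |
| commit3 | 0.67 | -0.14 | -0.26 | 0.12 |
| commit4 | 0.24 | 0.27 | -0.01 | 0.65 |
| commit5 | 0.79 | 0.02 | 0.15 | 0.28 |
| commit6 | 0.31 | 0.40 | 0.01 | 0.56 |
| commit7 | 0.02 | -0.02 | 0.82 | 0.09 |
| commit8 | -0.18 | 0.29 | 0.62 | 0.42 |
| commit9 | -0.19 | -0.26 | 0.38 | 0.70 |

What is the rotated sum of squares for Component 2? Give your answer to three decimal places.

0.470

SS loadings for Component 2 = 0.05² + 0.25² + (-0.14)² + 0.27² + 0.02² + 0.40² + (-0.02)² + 0.29² + (-0.26)² = 0.0025 + 0.0625 + 0.0196 + 0.0729 + 0.0004 + 0.1600 + 0.0004 + 0.0841 + 0.0676 = 0.4700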